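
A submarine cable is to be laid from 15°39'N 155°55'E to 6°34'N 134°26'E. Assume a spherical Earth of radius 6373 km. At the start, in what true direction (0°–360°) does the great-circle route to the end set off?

249.1°

N = sin Δλ·cos φ₂ = -0.3638;  D = cos φ₁ sin φ₂ − sin φ₁ cos φ₂ cos Δλ = -0.1393
initial course = atan2(N, D) = 249.06°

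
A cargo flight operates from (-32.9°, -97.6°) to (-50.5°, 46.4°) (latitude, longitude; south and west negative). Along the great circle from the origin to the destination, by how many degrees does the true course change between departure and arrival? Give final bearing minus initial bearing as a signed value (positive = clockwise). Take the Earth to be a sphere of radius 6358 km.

-128.5°

Initial bearing θ₁ = atan2(sin Δλ cos φ₂, cos φ₁ sin φ₂ − sin φ₁ cos φ₂ cos Δλ) = 158.04°
Final bearing θ₂ = (initial bearing from the destination back to the start) + 180° = 29.57°
Δθ = θ₂ − θ₁ = -128.5°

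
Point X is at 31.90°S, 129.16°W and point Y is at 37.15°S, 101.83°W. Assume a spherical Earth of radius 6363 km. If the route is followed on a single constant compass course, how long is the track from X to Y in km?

2566 km

Δψ = ln[tan(π/4+φ₂/2)/tan(π/4+φ₁/2)] = -0.1113;  Δφ = -0.0916 rad,  Δλ = +0.4770 rad
q = Δφ/Δψ = 0.8233
d = R·√(Δφ² + q²Δλ²) = 6363·0.40327 = 2566 km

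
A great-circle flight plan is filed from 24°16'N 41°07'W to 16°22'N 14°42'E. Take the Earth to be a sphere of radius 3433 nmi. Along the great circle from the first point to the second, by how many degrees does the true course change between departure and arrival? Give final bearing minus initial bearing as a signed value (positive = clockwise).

+20.9°

At departure: θ₁ = atan2(sin Δλ cos φ₂, cos φ₁ sin φ₂ − sin φ₁ cos φ₂ cos Δλ) = 87.45°
At arrival: θ₂ = atan2(sin Δλ cos φ₁, −cos φ₂ sin φ₁ + sin φ₂ cos φ₁ cos Δλ) = 108.34°
Δθ = θ₂ − θ₁ = +20.9°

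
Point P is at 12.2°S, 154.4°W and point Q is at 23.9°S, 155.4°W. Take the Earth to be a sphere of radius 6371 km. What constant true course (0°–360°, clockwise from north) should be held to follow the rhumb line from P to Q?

Δψ = ln[tan(π/4+φ₂/2)/tan(π/4+φ₁/2)] = -0.2152
Δλ = -0.0175 rad (taken the short way round)
course = atan2(Δλ, Δψ) = 184.64°

184.6°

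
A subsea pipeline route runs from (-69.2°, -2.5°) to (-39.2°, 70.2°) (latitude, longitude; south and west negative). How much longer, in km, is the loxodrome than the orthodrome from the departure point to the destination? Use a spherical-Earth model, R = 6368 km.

Great circle: cos σ = sin φ₁ sin φ₂ + cos φ₁ cos φ₂ cos Δλ,  σ = 0.8330 rad → d_gc = 5304.4 km
Rhumb line: Δψ = +0.9506, q = Δφ/Δψ = 0.5508, d_rh = R√(Δφ²+q²Δλ²) = 5561.2 km
Excess = 5561.2 − 5304.4 = 256.8 ≈ 257 km

257 km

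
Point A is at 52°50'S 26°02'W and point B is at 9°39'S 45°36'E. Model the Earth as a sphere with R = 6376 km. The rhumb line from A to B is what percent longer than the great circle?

Great circle: σ = 1.2437 rad → d_gc = Rσ = 7930.1 km
Rhumb: Δφ = +0.7537, Δλ = +1.2502, Δψ = +0.9208, q = Δφ/Δψ = 0.8185 → d_rh = R√(Δφ²+q²Δλ²) = 8103.6 km
Excess = (8103.6 − 7930.1) / 7930.1 = 173.5 / 7930.1 = 2.19% ≈ 2.2%

2.2%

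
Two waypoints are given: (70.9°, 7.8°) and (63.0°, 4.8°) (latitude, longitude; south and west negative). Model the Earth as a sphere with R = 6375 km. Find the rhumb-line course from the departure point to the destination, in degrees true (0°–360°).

Meridional parts: M(φ₁)=+1.7824, M(φ₂)=+1.4268 → ΔM = -0.3556;  Δλ = -0.0524 rad
tan C = Δλ / ΔM = +0.1473 → C = 188.38°

188.4°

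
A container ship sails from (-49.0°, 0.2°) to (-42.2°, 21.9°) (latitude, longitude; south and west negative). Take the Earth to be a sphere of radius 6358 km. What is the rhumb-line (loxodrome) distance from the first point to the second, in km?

Rhumb course C = atan2(Δλ, Δψ) with Δψ = ln[tan(π/4+φ₂/2)/tan(π/4+φ₁/2)] = +0.1699, Δλ = +0.3787 → C = 65.83°
d = R·|Δφ| / |cos C| = 6358·0.11868 / 0.40937 = 1843 km

1843 km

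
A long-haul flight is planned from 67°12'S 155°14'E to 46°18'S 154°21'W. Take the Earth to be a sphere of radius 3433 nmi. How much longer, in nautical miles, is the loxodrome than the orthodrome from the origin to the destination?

Great circle: cos σ = sin φ₁ sin φ₂ + cos φ₁ cos φ₂ cos Δλ,  σ = 0.5789 rad → d_gc = 1987.3 nmi
Rhumb line: Δψ = +0.6875, q = Δφ/Δψ = 0.5306, d_rh = R√(Δφ²+q²Δλ²) = 2034.1 nmi
Excess = 2034.1 − 1987.3 = 46.8 ≈ 47 nmi

47 nmi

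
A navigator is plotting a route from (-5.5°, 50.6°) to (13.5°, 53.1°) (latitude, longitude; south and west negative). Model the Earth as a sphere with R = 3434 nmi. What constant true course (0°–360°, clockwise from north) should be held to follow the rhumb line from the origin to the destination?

7.4°

Meridional parts: M(φ₁)=-0.0961, M(φ₂)=+0.2378 → ΔM = +0.3340;  Δλ = +0.0436 rad
tan C = Δλ / ΔM = +0.1306 → C = 7.44°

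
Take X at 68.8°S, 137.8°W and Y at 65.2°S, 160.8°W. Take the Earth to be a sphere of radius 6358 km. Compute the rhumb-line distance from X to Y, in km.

Rhumb course C = atan2(Δλ, Δψ) with Δψ = ln[tan(π/4+φ₂/2)/tan(π/4+φ₁/2)] = +0.1611, Δλ = -0.4014 → C = 291.87°
d = R·|Δφ| / |cos C| = 6358·0.06283 / 0.37250 = 1072 km

1072 km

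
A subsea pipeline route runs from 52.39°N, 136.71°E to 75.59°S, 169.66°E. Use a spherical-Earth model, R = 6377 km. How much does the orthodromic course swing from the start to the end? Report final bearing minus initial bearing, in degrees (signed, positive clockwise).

-15.4°

At departure: θ₁ = atan2(sin Δλ cos φ₂, cos φ₁ sin φ₂ − sin φ₁ cos φ₂ cos Δλ) = 169.86°
At arrival: θ₂ = atan2(sin Δλ cos φ₁, −cos φ₂ sin φ₁ + sin φ₂ cos φ₁ cos Δλ) = 154.41°
Δθ = θ₂ − θ₁ = -15.4°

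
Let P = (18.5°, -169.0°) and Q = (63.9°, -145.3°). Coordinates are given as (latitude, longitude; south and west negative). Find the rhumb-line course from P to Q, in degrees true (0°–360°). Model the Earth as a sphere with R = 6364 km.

20.1°

Δψ = ln[tan(π/4+φ₂/2)/tan(π/4+φ₁/2)] = +1.1333
Δλ = +0.4136 rad (taken the short way round)
course = atan2(Δλ, Δψ) = 20.05°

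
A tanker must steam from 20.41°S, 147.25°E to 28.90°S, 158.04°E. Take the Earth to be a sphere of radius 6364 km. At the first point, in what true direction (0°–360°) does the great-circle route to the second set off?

133.0°

N = sin Δλ·cos φ₂ = +0.1639;  D = cos φ₁ sin φ₂ − sin φ₁ cos φ₂ cos Δλ = -0.1530
initial course = atan2(N, D) = 133.04°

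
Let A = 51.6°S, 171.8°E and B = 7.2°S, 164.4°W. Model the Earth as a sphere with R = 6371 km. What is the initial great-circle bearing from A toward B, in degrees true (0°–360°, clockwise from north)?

32.3°

θ = atan2( sin Δλ·cos φ₂ ,  cos φ₁ sin φ₂ − sin φ₁ cos φ₂ cos Δλ )
  = atan2(+0.4004, +0.6335) = 32.29°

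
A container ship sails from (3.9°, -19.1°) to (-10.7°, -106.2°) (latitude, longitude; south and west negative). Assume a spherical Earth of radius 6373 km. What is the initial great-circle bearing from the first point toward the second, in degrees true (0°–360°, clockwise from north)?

N = sin Δλ·cos φ₂ = -0.9814;  D = cos φ₁ sin φ₂ − sin φ₁ cos φ₂ cos Δλ = -0.1886
initial course = atan2(N, D) = 259.12°

259.1°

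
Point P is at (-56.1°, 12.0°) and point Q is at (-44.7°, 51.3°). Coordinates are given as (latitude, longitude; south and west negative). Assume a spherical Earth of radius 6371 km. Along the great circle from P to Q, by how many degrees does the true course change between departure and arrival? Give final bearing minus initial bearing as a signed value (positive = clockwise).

At departure: θ₁ = atan2(sin Δλ cos φ₂, cos φ₁ sin φ₂ − sin φ₁ cos φ₂ cos Δλ) = 81.88°
At arrival: θ₂ = atan2(sin Δλ cos φ₁, −cos φ₂ sin φ₁ + sin φ₂ cos φ₁ cos Δλ) = 50.97°
Δθ = θ₂ − θ₁ = -30.9°

-30.9°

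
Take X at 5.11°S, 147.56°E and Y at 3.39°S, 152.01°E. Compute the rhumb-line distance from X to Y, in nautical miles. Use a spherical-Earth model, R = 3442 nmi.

286 nmi

Rhumb course C = atan2(Δλ, Δψ) with Δψ = ln[tan(π/4+φ₂/2)/tan(π/4+φ₁/2)] = +0.0301, Δλ = +0.0777 → C = 68.81°
d = R·|Δφ| / |cos C| = 3442·0.03002 / 0.36140 = 286 nmi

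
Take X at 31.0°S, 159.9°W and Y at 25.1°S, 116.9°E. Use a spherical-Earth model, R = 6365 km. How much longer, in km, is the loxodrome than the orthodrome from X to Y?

188 km

Great circle: cos σ = sin φ₁ sin φ₂ + cos φ₁ cos φ₂ cos Δλ,  σ = 1.2552 rad → d_gc = 7989.3 km
Rhumb line: Δψ = +0.1168, q = Δφ/Δψ = 0.8819, d_rh = R√(Δφ²+q²Δλ²) = 8177.7 km
Excess = 8177.7 − 7989.3 = 188.4 ≈ 188 km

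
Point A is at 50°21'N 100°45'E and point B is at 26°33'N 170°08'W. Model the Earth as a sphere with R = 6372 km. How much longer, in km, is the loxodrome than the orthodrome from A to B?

369 km

Great circle: cos σ = sin φ₁ sin φ₂ + cos φ₁ cos φ₂ cos Δλ,  σ = 1.2101 rad → d_gc = 7710.6 km
Rhumb line: Δψ = -0.5393, q = Δφ/Δψ = 0.7702, d_rh = R√(Δφ²+q²Δλ²) = 8079.5 km
Excess = 8079.5 − 7710.6 = 368.9 ≈ 369 km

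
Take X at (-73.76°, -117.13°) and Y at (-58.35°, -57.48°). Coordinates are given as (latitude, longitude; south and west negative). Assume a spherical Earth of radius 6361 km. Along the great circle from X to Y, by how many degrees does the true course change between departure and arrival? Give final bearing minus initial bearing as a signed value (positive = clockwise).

-55.7°

Initial bearing θ₁ = atan2(sin Δλ cos φ₂, cos φ₁ sin φ₂ − sin φ₁ cos φ₂ cos Δλ) = 87.91°
Final bearing θ₂ = (initial bearing from the destination back to the start) + 180° = 32.18°
Δθ = θ₂ − θ₁ = -55.7°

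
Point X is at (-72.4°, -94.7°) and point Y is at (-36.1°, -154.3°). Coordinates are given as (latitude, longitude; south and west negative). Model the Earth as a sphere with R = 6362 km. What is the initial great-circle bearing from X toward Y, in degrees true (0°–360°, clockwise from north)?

N = sin Δλ·cos φ₂ = -0.6969;  D = cos φ₁ sin φ₂ − sin φ₁ cos φ₂ cos Δλ = +0.2116
initial course = atan2(N, D) = 286.89°

286.9°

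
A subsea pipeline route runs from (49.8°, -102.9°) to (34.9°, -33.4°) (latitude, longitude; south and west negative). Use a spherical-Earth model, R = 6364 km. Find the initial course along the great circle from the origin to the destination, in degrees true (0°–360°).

79.0°

N = sin Δλ·cos φ₂ = +0.7682;  D = cos φ₁ sin φ₂ − sin φ₁ cos φ₂ cos Δλ = +0.1499
initial course = atan2(N, D) = 78.96°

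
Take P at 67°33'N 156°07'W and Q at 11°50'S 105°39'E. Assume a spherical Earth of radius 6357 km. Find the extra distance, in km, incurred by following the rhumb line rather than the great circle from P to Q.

Great circle: cos σ = sin φ₁ sin φ₂ + cos φ₁ cos φ₂ cos Δλ,  σ = 1.8163 rad → d_gc = 11546.2 km
Rhumb line: Δψ = -1.8252, q = Δφ/Δψ = 0.7591, d_rh = R√(Δφ²+q²Δλ²) = 12084.1 km
Excess = 12084.1 − 11546.2 = 537.9 ≈ 538 km

538 km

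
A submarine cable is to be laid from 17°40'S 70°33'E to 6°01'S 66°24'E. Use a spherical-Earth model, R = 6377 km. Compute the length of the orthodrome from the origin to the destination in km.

cos σ = sin φ₁ sin φ₂ + cos φ₁ cos φ₂ cos Δλ
      = sin(-17.67°)sin(-6.02°) + cos(-17.67°)cos(-6.02°)cos(-4.15°) = 0.9769
σ = 12.335° → d = Rσ = 6377·0.21529 = 1373 km

1373 km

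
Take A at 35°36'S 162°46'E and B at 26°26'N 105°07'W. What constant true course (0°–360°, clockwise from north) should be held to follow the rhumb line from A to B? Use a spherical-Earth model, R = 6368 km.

54.6°

Meridional parts: M(φ₁)=-0.6657, M(φ₂)=+0.4786 → ΔM = +1.1443;  Δλ = +1.6077 rad
tan C = Δλ / ΔM = +1.4050 → C = 54.56°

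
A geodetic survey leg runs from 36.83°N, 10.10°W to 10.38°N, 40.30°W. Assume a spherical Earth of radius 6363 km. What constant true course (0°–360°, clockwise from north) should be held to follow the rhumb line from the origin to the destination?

225.9°

Δψ = ln[tan(π/4+φ₂/2)/tan(π/4+φ₁/2)] = -0.5101
Δλ = -0.5271 rad (taken the short way round)
course = atan2(Δλ, Δψ) = 225.94°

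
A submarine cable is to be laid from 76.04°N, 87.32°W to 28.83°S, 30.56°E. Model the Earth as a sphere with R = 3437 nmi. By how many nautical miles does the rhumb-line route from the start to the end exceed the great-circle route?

522 nmi

Great circle: cos σ = sin φ₁ sin φ₂ + cos φ₁ cos φ₂ cos Δλ,  σ = 2.1734 rad → d_gc = 7470.0 nmi
Rhumb line: Δψ = -2.6261, q = Δφ/Δψ = 0.6970, d_rh = R√(Δφ²+q²Δλ²) = 7991.6 nmi
Excess = 7991.6 − 7470.0 = 521.6 ≈ 522 nmi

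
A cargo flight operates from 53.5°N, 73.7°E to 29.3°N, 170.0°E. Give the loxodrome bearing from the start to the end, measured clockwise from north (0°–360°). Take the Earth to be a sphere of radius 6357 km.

Meridional parts: M(φ₁)=+1.1094, M(φ₂)=+0.5352 → ΔM = -0.5742;  Δλ = +1.6808 rad
tan C = Δλ / ΔM = -2.9273 → C = 108.86°

108.9°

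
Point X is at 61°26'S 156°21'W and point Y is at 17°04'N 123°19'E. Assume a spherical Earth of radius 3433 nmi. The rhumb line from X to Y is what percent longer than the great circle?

Great circle: σ = 1.7528 rad → d_gc = Rσ = 6017.4 nmi
Rhumb: Δφ = +1.3701, Δλ = -1.4021, Δψ = +1.6705, q = Δφ/Δψ = 0.8202 → d_rh = R√(Δφ²+q²Δλ²) = 6140.7 nmi
Excess = (6140.7 − 6017.4) / 6017.4 = 123.3 / 6017.4 = 2.049% ≈ 2.0%

2.0%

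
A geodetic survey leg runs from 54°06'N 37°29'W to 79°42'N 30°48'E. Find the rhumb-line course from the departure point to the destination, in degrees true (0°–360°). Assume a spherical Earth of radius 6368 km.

43.0°

Δψ = ln[tan(π/4+φ₂/2)/tan(π/4+φ₁/2)] = +1.2794
Δλ = +1.1918 rad (taken the short way round)
course = atan2(Δλ, Δψ) = 42.97°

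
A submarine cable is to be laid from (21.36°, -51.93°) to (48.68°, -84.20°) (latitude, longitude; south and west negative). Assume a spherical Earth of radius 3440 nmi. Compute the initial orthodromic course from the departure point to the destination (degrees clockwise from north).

N = sin Δλ·cos φ₂ = -0.3525;  D = cos φ₁ sin φ₂ − sin φ₁ cos φ₂ cos Δλ = +0.4961
initial course = atan2(N, D) = 324.60°

324.6°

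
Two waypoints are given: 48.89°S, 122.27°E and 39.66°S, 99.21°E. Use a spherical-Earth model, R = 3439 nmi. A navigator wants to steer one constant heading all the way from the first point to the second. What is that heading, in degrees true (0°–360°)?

Δψ = ln[tan(π/4+φ₂/2)/tan(π/4+φ₁/2)] = +0.2257
Δλ = -0.4025 rad (taken the short way round)
course = atan2(Δλ, Δψ) = 299.28°

299.3°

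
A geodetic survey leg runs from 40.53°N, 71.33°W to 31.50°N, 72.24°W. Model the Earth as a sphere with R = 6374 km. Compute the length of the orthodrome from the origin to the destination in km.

Haversine: a = sin²(Δφ/2)+cos φ₁ cos φ₂ sin²(Δλ/2) = 0.00624;  σ = 2·atan2(√a,√(1−a))
σ = 9.060° → d = Rσ = 6374·0.15812 = 1008 km

1008 km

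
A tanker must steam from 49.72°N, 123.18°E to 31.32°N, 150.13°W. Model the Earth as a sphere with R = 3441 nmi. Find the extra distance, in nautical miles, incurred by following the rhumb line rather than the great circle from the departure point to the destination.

Great circle: cos σ = sin φ₁ sin φ₂ + cos φ₁ cos φ₂ cos Δλ,  σ = 1.1280 rad → d_gc = 3881.5 nmi
Rhumb line: Δψ = -0.4270, q = Δφ/Δψ = 0.7521, d_rh = R√(Δφ²+q²Δλ²) = 4068.4 nmi
Excess = 4068.4 − 3881.5 = 186.9 ≈ 187 nmi

187 nmi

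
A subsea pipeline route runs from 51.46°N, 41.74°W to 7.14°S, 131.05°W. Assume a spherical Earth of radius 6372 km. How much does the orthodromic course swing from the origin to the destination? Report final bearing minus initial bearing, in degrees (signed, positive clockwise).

-46.3°

At departure: θ₁ = atan2(sin Δλ cos φ₂, cos φ₁ sin φ₂ − sin φ₁ cos φ₂ cos Δλ) = 265.00°
At arrival: θ₂ = atan2(sin Δλ cos φ₁, −cos φ₂ sin φ₁ + sin φ₂ cos φ₁ cos Δλ) = 218.72°
Δθ = θ₂ − θ₁ = -46.3°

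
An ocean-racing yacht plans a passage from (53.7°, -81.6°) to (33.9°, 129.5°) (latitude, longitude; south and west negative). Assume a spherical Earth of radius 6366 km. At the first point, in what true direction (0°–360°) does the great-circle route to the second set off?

θ = atan2( sin Δλ·cos φ₂ ,  cos φ₁ sin φ₂ − sin φ₁ cos φ₂ cos Δλ )
  = atan2(-0.4287, +0.9030) = 334.60°

334.6°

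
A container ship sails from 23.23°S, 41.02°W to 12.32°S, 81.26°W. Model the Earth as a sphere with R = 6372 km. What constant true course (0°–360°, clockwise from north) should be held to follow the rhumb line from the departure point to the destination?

Meridional parts: M(φ₁)=-0.4170, M(φ₂)=-0.2167 → ΔM = +0.2003;  Δλ = -0.7023 rad
tan C = Δλ / ΔM = -3.5059 → C = 285.92°

285.9°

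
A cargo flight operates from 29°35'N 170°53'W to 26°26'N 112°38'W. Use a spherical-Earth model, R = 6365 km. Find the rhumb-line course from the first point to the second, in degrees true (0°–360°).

93.5°

Meridional parts: M(φ₁)=+0.5409, M(φ₂)=+0.4786 → ΔM = -0.0623;  Δλ = +1.0167 rad
tan C = Δλ / ΔM = -16.3230 → C = 93.51°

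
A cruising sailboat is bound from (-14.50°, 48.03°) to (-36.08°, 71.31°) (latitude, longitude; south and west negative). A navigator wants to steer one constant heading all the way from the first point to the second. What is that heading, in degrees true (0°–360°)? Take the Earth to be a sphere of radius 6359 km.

136.0°

Δψ = ln[tan(π/4+φ₂/2)/tan(π/4+φ₁/2)] = -0.4202
Δλ = +0.4063 rad (taken the short way round)
course = atan2(Δλ, Δψ) = 135.96°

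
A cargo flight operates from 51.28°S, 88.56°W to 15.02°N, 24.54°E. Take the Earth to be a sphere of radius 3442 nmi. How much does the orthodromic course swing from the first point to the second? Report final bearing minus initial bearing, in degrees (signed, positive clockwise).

At departure: θ₁ = atan2(sin Δλ cos φ₂, cos φ₁ sin φ₂ − sin φ₁ cos φ₂ cos Δλ) = 98.55°
At arrival: θ₂ = atan2(sin Δλ cos φ₁, −cos φ₂ sin φ₁ + sin φ₂ cos φ₁ cos Δλ) = 39.83°
Δθ = θ₂ − θ₁ = -58.7°

-58.7°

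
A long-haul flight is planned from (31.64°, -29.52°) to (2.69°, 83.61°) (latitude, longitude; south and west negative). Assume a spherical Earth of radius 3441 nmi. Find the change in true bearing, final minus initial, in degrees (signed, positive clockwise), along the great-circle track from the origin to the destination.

At departure: θ₁ = atan2(sin Δλ cos φ₂, cos φ₁ sin φ₂ − sin φ₁ cos φ₂ cos Δλ) = 75.02°
At arrival: θ₂ = atan2(sin Δλ cos φ₁, −cos φ₂ sin φ₁ + sin φ₂ cos φ₁ cos Δλ) = 124.58°
Δθ = θ₂ − θ₁ = +49.6°

+49.6°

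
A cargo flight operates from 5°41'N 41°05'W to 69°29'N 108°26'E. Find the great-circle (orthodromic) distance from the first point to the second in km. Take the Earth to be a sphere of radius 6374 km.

Haversine: a = sin²(Δφ/2)+cos φ₁ cos φ₂ sin²(Δλ/2) = 0.60390;  σ = 2·atan2(√a,√(1−a))
σ = 101.994° → d = Rσ = 6374·1.78012 = 11347 km

11347 km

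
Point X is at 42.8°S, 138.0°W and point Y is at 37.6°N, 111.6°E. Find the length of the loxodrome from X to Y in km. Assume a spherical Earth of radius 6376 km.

14346 km

Rhumb course C = atan2(Δλ, Δψ) with Δψ = ln[tan(π/4+φ₂/2)/tan(π/4+φ₁/2)] = +1.5372, Δλ = -1.9268 → C = 308.58°
d = R·|Δφ| / |cos C| = 6376·1.40324 / 0.62364 = 14346 km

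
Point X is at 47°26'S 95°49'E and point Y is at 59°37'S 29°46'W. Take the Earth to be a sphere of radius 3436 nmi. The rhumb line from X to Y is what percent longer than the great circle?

16.9%

Great circle: σ = 1.1194 rad → d_gc = Rσ = 3846.1 nmi
Rhumb: Δφ = -0.2126, Δλ = -2.1918, Δψ = -0.3609, q = Δφ/Δψ = 0.5892 → d_rh = R√(Δφ²+q²Δλ²) = 4497.2 nmi
Excess = (4497.2 − 3846.1) / 3846.1 = 651.1 / 3846.1 = 16.93% ≈ 16.9%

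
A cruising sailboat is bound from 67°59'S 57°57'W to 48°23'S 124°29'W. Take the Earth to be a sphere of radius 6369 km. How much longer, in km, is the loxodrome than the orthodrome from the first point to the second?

181 km

Great circle: cos σ = sin φ₁ sin φ₂ + cos φ₁ cos φ₂ cos Δλ,  σ = 0.6563 rad → d_gc = 4180.2 km
Rhumb line: Δψ = +0.6697, q = Δφ/Δψ = 0.5108, d_rh = R√(Δφ²+q²Δλ²) = 4361.3 km
Excess = 4361.3 − 4180.2 = 181.1 ≈ 181 km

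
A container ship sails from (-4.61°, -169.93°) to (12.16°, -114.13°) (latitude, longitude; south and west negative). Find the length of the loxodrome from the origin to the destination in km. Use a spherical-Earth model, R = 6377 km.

6451 km

Rhumb course C = atan2(Δλ, Δψ) with Δψ = ln[tan(π/4+φ₂/2)/tan(π/4+φ₁/2)] = +0.2944, Δλ = +0.9739 → C = 73.18°
d = R·|Δφ| / |cos C| = 6377·0.29269 / 0.28935 = 6451 km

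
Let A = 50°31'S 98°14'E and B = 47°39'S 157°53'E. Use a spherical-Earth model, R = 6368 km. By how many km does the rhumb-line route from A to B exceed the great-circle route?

117 km

Great circle: cos σ = sin φ₁ sin φ₂ + cos φ₁ cos φ₂ cos Δλ,  σ = 0.6651 rad → d_gc = 4235.5 km
Rhumb line: Δψ = +0.0764, q = Δφ/Δψ = 0.6547, d_rh = R√(Δφ²+q²Δλ²) = 4352.2 km
Excess = 4352.2 − 4235.5 = 116.7 ≈ 117 km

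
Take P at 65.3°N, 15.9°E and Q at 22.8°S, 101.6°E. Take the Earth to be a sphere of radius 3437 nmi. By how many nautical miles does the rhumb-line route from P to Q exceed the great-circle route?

Great circle: cos σ = sin φ₁ sin φ₂ + cos φ₁ cos φ₂ cos Δλ,  σ = 1.8999 rad → d_gc = 6529.9 nmi
Rhumb line: Δψ = -1.9278, q = Δφ/Δψ = 0.7976, d_rh = R√(Δφ²+q²Δλ²) = 6689.0 nmi
Excess = 6689.0 − 6529.9 = 159.1 ≈ 159 nmi

159 nmi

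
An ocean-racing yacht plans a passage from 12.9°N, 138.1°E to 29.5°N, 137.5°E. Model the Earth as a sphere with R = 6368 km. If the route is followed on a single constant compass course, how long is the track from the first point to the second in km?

1846 km

Δψ = ln[tan(π/4+φ₂/2)/tan(π/4+φ₁/2)] = +0.3122;  Δφ = +0.2897 rad,  Δλ = -0.0105 rad
q = Δφ/Δψ = 0.9281
d = R·√(Δφ² + q²Δλ²) = 6368·0.28989 = 1846 km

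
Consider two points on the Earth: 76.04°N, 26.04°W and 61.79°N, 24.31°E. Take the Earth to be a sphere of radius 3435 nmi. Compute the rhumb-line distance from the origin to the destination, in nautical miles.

Rhumb course C = atan2(Δλ, Δψ) with Δψ = ln[tan(π/4+φ₂/2)/tan(π/4+φ₁/2)] = -0.7190, Δλ = +0.8788 → C = 129.29°
d = R·|Δφ| / |cos C| = 3435·0.24871 / 0.63324 = 1349 nmi

1349 nmi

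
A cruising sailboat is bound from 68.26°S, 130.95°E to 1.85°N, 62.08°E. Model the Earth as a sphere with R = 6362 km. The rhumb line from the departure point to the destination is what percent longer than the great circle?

Great circle: σ = 1.4671 rad → d_gc = Rσ = 9334.0 km
Rhumb: Δφ = +1.2237, Δλ = -1.2020, Δψ = +1.6824, q = Δφ/Δψ = 0.7273 → d_rh = R√(Δφ²+q²Δλ²) = 9567.6 km
Excess = (9567.6 − 9334.0) / 9334.0 = 233.6 / 9334.0 = 2.50% ≈ 2.5%

2.5%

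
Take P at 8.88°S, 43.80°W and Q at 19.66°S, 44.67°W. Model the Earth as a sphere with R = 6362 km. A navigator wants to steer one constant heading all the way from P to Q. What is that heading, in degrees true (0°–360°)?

184.5°

Δψ = ln[tan(π/4+φ₂/2)/tan(π/4+φ₁/2)] = -0.1945
Δλ = -0.0152 rad (taken the short way round)
course = atan2(Δλ, Δψ) = 184.46°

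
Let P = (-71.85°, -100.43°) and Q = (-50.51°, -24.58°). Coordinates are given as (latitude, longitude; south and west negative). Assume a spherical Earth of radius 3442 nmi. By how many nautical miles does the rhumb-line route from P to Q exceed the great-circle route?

Great circle: cos σ = sin φ₁ sin φ₂ + cos φ₁ cos φ₂ cos Δλ,  σ = 0.6733 rad → d_gc = 2317.52 nmi
Rhumb line: Δψ = +0.8097, q = Δφ/Δψ = 0.4600, d_rh = R√(Δφ²+q²Δλ²) = 2457.00 nmi
Excess = 2457.00 − 2317.52 = 139.48 ≈ 139 nmi

139 nmi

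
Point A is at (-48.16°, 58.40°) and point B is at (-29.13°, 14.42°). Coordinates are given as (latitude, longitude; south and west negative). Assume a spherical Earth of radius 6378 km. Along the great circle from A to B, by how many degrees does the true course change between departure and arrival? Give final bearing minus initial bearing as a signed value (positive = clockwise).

Initial bearing θ₁ = atan2(sin Δλ cos φ₂, cos φ₁ sin φ₂ − sin φ₁ cos φ₂ cos Δλ) = 283.32°
Final bearing θ₂ = (initial bearing from the destination back to the start) + 180° = 312.00°
Δθ = θ₂ − θ₁ = +28.7°

+28.7°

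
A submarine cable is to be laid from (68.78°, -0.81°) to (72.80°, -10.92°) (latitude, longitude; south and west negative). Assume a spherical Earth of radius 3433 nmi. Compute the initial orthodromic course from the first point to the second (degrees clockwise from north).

325.1°

N = sin Δλ·cos φ₂ = -0.0519;  D = cos φ₁ sin φ₂ − sin φ₁ cos φ₂ cos Δλ = +0.0744
initial course = atan2(N, D) = 325.09°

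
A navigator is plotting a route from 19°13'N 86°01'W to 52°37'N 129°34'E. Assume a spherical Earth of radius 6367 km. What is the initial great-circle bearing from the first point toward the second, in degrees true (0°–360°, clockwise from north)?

θ = atan2( sin Δλ·cos φ₂ ,  cos φ₁ sin φ₂ − sin φ₁ cos φ₂ cos Δλ )
  = atan2(-0.3533, +0.9128) = 338.84°

338.8°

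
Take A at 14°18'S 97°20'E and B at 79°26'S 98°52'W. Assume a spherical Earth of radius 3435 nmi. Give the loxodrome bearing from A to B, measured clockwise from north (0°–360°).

Δψ = ln[tan(π/4+φ₂/2)/tan(π/4+φ₁/2)] = -2.1286
Δλ = +2.8588 rad (taken the short way round)
course = atan2(Δλ, Δψ) = 126.67°

126.7°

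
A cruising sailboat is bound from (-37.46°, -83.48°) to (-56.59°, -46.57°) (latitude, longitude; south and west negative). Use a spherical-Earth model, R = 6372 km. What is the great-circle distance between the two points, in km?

Haversine: a = sin²(Δφ/2)+cos φ₁ cos φ₂ sin²(Δλ/2) = 0.07141;  σ = 2·atan2(√a,√(1−a))
σ = 30.999° → d = Rσ = 6372·0.54103 = 3447 km

3447 km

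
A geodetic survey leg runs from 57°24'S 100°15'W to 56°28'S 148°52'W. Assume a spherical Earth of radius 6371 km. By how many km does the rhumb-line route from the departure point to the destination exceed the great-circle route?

63 km

Great circle: cos σ = sin φ₁ sin φ₂ + cos φ₁ cos φ₂ cos Δλ,  σ = 0.4533 rad → d_gc = 2888.1 km
Rhumb line: Δψ = +0.0299, q = Δφ/Δψ = 0.5456, d_rh = R√(Δφ²+q²Δλ²) = 2951.2 km
Excess = 2951.2 − 2888.1 = 63.1 ≈ 63 km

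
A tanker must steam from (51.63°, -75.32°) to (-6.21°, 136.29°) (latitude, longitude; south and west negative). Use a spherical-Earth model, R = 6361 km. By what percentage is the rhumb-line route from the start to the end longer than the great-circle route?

Great circle: σ = 2.2273 rad → d_gc = Rσ = 14167.8 km
Rhumb: Δφ = -1.0095, Δλ = -2.5899, Δψ = -1.1643, q = Δφ/Δψ = 0.8670 → d_rh = R√(Δφ²+q²Δλ²) = 15660.8 km
Excess = (15660.8 − 14167.8) / 14167.8 = 1493.0 / 14167.8 = 10.54% ≈ 10.5%

10.5%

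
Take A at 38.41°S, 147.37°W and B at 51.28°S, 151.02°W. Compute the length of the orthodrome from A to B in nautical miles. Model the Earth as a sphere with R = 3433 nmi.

786 nmi

cos σ = sin φ₁ sin φ₂ + cos φ₁ cos φ₂ cos Δλ
      = sin(-38.41°)sin(-51.28°) + cos(-38.41°)cos(-51.28°)cos(-3.65°) = 0.9739
σ = 13.123° → d = Rσ = 3433·0.22904 = 786 nmi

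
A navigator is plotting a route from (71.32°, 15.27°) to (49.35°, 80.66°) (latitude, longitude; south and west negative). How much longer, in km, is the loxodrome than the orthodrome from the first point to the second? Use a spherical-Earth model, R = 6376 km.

Great circle: cos σ = sin φ₁ sin φ₂ + cos φ₁ cos φ₂ cos Δλ,  σ = 0.6341 rad → d_gc = 4042.8 km
Rhumb line: Δψ = -0.8119, q = Δφ/Δψ = 0.4723, d_rh = R√(Δφ²+q²Δλ²) = 4217.8 km
Excess = 4217.8 − 4042.8 = 175.0 ≈ 175 km

175 km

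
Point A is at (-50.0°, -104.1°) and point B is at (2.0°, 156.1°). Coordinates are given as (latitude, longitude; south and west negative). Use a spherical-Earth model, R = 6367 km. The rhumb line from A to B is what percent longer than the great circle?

Great circle: σ = 1.7073 rad → d_gc = Rσ = 10870.4 km
Rhumb: Δφ = +0.9076, Δλ = -1.7418, Δψ = +1.0456, q = Δφ/Δψ = 0.8680 → d_rh = R√(Δφ²+q²Δλ²) = 11227.5 km
Excess = (11227.5 − 10870.4) / 10870.4 = 357.1 / 10870.4 = 3.29% ≈ 3.3%

3.3%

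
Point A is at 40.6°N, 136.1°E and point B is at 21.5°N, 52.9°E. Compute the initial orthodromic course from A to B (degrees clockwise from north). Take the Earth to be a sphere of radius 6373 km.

θ = atan2( sin Δλ·cos φ₂ ,  cos φ₁ sin φ₂ − sin φ₁ cos φ₂ cos Δλ )
  = atan2(-0.9239, +0.2066) = 282.60°

282.6°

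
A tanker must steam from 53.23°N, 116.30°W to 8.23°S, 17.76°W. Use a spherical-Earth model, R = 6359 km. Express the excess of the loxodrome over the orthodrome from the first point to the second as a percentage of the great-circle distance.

Great circle: σ = 1.7749 rad → d_gc = Rσ = 11286.3 km
Rhumb: Δφ = -1.0727, Δλ = +1.7198, Δψ = -1.2457, q = Δφ/Δψ = 0.8611 → d_rh = R√(Δφ²+q²Δλ²) = 11628.6 km
Excess = (11628.6 − 11286.3) / 11286.3 = 342.3 / 11286.3 = 3.03% ≈ 3.0%

3.0%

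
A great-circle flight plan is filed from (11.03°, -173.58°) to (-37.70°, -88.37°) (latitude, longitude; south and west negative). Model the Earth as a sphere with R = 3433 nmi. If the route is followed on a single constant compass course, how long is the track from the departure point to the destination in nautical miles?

Rhumb course C = atan2(Δλ, Δψ) with Δψ = ln[tan(π/4+φ₂/2)/tan(π/4+φ₁/2)] = -0.9051, Δλ = +1.4872 → C = 121.32°
d = R·|Δφ| / |cos C| = 3433·0.85050 / 0.51987 = 5616 nmi

5616 nmi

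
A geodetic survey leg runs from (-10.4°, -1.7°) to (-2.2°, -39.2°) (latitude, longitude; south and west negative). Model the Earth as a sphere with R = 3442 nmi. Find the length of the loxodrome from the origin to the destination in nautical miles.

2291 nmi

Rhumb course C = atan2(Δλ, Δψ) with Δψ = ln[tan(π/4+φ₂/2)/tan(π/4+φ₁/2)] = +0.1441, Δλ = -0.6545 → C = 282.42°
d = R·|Δφ| / |cos C| = 3442·0.14312 / 0.21504 = 2291 nmi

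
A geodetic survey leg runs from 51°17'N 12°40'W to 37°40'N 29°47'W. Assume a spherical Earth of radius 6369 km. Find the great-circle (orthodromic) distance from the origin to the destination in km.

cos σ = sin φ₁ sin φ₂ + cos φ₁ cos φ₂ cos Δλ
      = sin(51.28°)sin(37.67°) + cos(51.28°)cos(37.67°)cos(-17.12°) = 0.9500
σ = 18.202° → d = Rσ = 6369·0.31768 = 2023 km

2023 km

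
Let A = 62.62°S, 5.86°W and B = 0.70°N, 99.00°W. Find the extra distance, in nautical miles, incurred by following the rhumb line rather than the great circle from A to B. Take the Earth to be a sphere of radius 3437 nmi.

241 nmi

Great circle: cos σ = sin φ₁ sin φ₂ + cos φ₁ cos φ₂ cos Δλ,  σ = 1.6068 rad → d_gc = 5522.7 nmi
Rhumb line: Δψ = +1.4245, q = Δφ/Δψ = 0.7758, d_rh = R√(Δφ²+q²Δλ²) = 5763.4 nmi
Excess = 5763.4 − 5522.7 = 240.7 ≈ 241 nmi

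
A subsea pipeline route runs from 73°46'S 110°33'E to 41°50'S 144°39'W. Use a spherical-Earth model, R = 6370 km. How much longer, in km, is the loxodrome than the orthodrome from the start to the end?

694 km

Great circle: cos σ = sin φ₁ sin φ₂ + cos φ₁ cos φ₂ cos Δλ,  σ = 0.9432 rad → d_gc = 6008.4 km
Rhumb line: Δψ = +1.1423, q = Δφ/Δψ = 0.4879, d_rh = R√(Δφ²+q²Δλ²) = 6702.3 km
Excess = 6702.3 − 6008.4 = 693.9 ≈ 694 km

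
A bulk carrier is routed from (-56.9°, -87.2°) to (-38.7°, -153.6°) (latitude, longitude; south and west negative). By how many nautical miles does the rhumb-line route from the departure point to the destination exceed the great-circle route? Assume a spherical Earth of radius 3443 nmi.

Great circle: cos σ = sin φ₁ sin φ₂ + cos φ₁ cos φ₂ cos Δλ,  σ = 0.8032 rad → d_gc = 2765.4 nmi
Rhumb line: Δψ = +0.4799, q = Δφ/Δψ = 0.6619, d_rh = R√(Δφ²+q²Δλ²) = 2858.5 nmi
Excess = 2858.5 − 2765.4 = 93.1 ≈ 93 nmi

93 nmi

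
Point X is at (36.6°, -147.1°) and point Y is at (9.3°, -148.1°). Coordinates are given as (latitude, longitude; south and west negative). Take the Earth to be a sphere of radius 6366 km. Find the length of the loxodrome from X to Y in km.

Δψ = ln[tan(π/4+φ₂/2)/tan(π/4+φ₁/2)] = -0.5242;  Δφ = -0.4765 rad,  Δλ = -0.0175 rad
q = Δφ/Δψ = 0.9089
d = R·√(Δφ² + q²Δλ²) = 6366·0.47674 = 3035 km

3035 km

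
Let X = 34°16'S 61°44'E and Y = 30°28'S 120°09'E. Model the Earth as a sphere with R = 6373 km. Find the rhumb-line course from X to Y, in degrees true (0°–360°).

Meridional parts: M(φ₁)=-0.6373, M(φ₂)=-0.5587 → ΔM = +0.0785;  Δλ = +1.0196 rad
tan C = Δλ / ΔM = +12.9802 → C = 85.59°

85.6°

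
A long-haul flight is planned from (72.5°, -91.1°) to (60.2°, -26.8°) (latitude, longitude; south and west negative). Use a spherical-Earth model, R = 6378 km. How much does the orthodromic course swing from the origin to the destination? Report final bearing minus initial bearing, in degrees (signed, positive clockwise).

+60.1°

At departure: θ₁ = atan2(sin Δλ cos φ₂, cos φ₁ sin φ₂ − sin φ₁ cos φ₂ cos Δλ) = 82.95°
At arrival: θ₂ = atan2(sin Δλ cos φ₁, −cos φ₂ sin φ₁ + sin φ₂ cos φ₁ cos Δλ) = 143.09°
Δθ = θ₂ − θ₁ = +60.1°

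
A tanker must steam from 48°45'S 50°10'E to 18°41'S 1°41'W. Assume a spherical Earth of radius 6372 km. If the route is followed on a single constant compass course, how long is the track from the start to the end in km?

Δψ = ln[tan(π/4+φ₂/2)/tan(π/4+φ₁/2)] = +0.6452;  Δφ = +0.5248 rad,  Δλ = -0.9050 rad
q = Δφ/Δψ = 0.8134
d = R·√(Δφ² + q²Δλ²) = 6372·0.90399 = 5760 km

5760 km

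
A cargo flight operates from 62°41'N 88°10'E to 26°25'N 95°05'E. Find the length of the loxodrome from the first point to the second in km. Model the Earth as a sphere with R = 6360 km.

4059 km

Δψ = ln[tan(π/4+φ₂/2)/tan(π/4+φ₁/2)] = -0.9364;  Δφ = -0.6330 rad,  Δλ = +0.1207 rad
q = Δφ/Δψ = 0.6760
d = R·√(Δφ² + q²Δλ²) = 6360·0.63821 = 4059 km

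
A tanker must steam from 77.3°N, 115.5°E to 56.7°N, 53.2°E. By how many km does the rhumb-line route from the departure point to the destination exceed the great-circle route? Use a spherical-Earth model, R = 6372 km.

139 km

Great circle: cos σ = sin φ₁ sin φ₂ + cos φ₁ cos φ₂ cos Δλ,  σ = 0.5126 rad → d_gc = 3266.4 km
Rhumb line: Δψ = -0.9886, q = Δφ/Δψ = 0.3637, d_rh = R√(Δφ²+q²Δλ²) = 3405.6 km
Excess = 3405.6 − 3266.4 = 139.2 ≈ 139 km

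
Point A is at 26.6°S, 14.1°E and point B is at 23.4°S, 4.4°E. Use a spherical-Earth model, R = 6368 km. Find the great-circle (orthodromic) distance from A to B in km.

1039 km

Haversine: a = sin²(Δφ/2)+cos φ₁ cos φ₂ sin²(Δλ/2) = 0.00665;  σ = 2·atan2(√a,√(1−a))
σ = 9.352° → d = Rσ = 6368·0.16322 = 1039 km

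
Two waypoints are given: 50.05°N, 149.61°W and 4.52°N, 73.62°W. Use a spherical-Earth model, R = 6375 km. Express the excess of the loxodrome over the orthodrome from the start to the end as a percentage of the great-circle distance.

Great circle: σ = 1.3537 rad → d_gc = Rσ = 8629.9 km
Rhumb: Δφ = -0.7946, Δλ = +1.3263, Δψ = -0.9331, q = Δφ/Δψ = 0.8516 → d_rh = R√(Δφ²+q²Δλ²) = 8804.2 km
Excess = (8804.2 − 8629.9) / 8629.9 = 174.3 / 8629.9 = 2.02% ≈ 2.0%

2.0%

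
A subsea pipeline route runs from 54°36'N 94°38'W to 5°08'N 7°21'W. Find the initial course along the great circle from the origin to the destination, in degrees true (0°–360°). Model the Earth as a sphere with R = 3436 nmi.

θ = atan2( sin Δλ·cos φ₂ ,  cos φ₁ sin φ₂ − sin φ₁ cos φ₂ cos Δλ )
  = atan2(+0.9949, +0.0134) = 89.23°

89.2°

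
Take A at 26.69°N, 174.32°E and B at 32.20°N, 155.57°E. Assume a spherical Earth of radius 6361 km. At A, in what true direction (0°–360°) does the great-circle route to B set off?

N = sin Δλ·cos φ₂ = -0.2720;  D = cos φ₁ sin φ₂ − sin φ₁ cos φ₂ cos Δλ = +0.1162
initial course = atan2(N, D) = 293.13°

293.1°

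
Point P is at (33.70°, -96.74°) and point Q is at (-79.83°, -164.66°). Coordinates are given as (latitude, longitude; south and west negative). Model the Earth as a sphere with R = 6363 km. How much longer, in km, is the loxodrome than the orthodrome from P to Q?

Great circle: cos σ = sin φ₁ sin φ₂ + cos φ₁ cos φ₂ cos Δλ,  σ = 2.0839 rad → d_gc = 13260.0 km
Rhumb line: Δψ = -3.0447, q = Δφ/Δψ = 0.6508, d_rh = R√(Δφ²+q²Δλ²) = 13530.0 km
Excess = 13530.0 − 13260.0 = 270.0 ≈ 270 km

270 km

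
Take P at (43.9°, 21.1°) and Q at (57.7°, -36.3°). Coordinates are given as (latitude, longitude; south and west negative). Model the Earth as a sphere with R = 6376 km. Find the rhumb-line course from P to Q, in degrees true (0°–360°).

Meridional parts: M(φ₁)=+0.8545, M(φ₂)=+1.2393 → ΔM = +0.3848;  Δλ = -1.0018 rad
tan C = Δλ / ΔM = -2.6032 → C = 291.01°

291.0°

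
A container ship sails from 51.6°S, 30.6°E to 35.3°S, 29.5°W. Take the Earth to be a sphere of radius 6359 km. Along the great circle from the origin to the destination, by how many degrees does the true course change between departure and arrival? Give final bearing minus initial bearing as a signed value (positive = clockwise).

+43.8°

Initial bearing θ₁ = atan2(sin Δλ cos φ₂, cos φ₁ sin φ₂ − sin φ₁ cos φ₂ cos Δλ) = 266.76°
Final bearing θ₂ = (initial bearing from the destination back to the start) + 180° = 310.55°
Δθ = θ₂ − θ₁ = +43.8°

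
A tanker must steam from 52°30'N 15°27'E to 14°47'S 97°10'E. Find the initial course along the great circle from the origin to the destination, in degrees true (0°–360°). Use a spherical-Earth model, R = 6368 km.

105.5°

N = sin Δλ·cos φ₂ = +0.9568;  D = cos φ₁ sin φ₂ − sin φ₁ cos φ₂ cos Δλ = -0.2658
initial course = atan2(N, D) = 105.53°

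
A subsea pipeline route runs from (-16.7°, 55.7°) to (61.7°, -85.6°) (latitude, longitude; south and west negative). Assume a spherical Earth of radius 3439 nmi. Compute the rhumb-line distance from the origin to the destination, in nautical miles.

8380 nmi

Rhumb course C = atan2(Δλ, Δψ) with Δψ = ln[tan(π/4+φ₂/2)/tan(π/4+φ₁/2)] = +1.6736, Δλ = -2.4662 → C = 304.16°
d = R·|Δφ| / |cos C| = 3439·1.36834 / 0.56153 = 8380 nmi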